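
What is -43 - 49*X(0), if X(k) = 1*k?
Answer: -43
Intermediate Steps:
X(k) = k
-43 - 49*X(0) = -43 - 49*0 = -43 + 0 = -43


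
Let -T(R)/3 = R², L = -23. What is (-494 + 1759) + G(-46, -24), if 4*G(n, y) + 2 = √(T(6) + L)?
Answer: 2529/2 + I*√131/4 ≈ 1264.5 + 2.8614*I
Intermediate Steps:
T(R) = -3*R²
G(n, y) = -½ + I*√131/4 (G(n, y) = -½ + √(-3*6² - 23)/4 = -½ + √(-3*36 - 23)/4 = -½ + √(-108 - 23)/4 = -½ + √(-131)/4 = -½ + (I*√131)/4 = -½ + I*√131/4)
(-494 + 1759) + G(-46, -24) = (-494 + 1759) + (-½ + I*√131/4) = 1265 + (-½ + I*√131/4) = 2529/2 + I*√131/4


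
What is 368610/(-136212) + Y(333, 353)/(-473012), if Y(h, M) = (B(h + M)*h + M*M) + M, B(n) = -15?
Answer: -15891491527/5369159212 ≈ -2.9598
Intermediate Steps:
Y(h, M) = M + M**2 - 15*h (Y(h, M) = (-15*h + M*M) + M = (-15*h + M**2) + M = (M**2 - 15*h) + M = M + M**2 - 15*h)
368610/(-136212) + Y(333, 353)/(-473012) = 368610/(-136212) + (353 + 353**2 - 15*333)/(-473012) = 368610*(-1/136212) + (353 + 124609 - 4995)*(-1/473012) = -61435/22702 + 119967*(-1/473012) = -61435/22702 - 119967/473012 = -15891491527/5369159212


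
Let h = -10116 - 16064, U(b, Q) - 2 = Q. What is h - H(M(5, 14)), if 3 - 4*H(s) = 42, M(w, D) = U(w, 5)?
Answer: -104681/4 ≈ -26170.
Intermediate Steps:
U(b, Q) = 2 + Q
M(w, D) = 7 (M(w, D) = 2 + 5 = 7)
H(s) = -39/4 (H(s) = ¾ - ¼*42 = ¾ - 21/2 = -39/4)
h = -26180
h - H(M(5, 14)) = -26180 - 1*(-39/4) = -26180 + 39/4 = -104681/4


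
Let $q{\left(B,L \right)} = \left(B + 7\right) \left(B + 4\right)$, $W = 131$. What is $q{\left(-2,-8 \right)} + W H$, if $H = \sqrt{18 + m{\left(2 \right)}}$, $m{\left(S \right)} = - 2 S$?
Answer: $10 + 131 \sqrt{14} \approx 500.16$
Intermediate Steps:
$H = \sqrt{14}$ ($H = \sqrt{18 - 4} = \sqrt{14} \approx 3.7417$)
$q{\left(B,L \right)} = \left(4 + B\right) \left(7 + B\right)$ ($q{\left(B,L \right)} = \left(7 + B\right) \left(4 + B\right) = \left(4 + B\right) \left(7 + B\right)$)
$q{\left(-2,-8 \right)} + W H = \left(28 + \left(-2\right)^{2} + 11 \left(-2\right)\right) + 131 \sqrt{14} = \left(28 + 4 - 22\right) + 131 \sqrt{14} = 10 + 131 \sqrt{14}$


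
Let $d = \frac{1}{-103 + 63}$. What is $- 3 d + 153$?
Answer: $\frac{6123}{40} \approx 153.07$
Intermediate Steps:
$d = - \frac{1}{40}$ ($d = \frac{1}{-40} = - \frac{1}{40} \approx -0.025$)
$- 3 d + 153 = \left(-3\right) \left(- \frac{1}{40}\right) + 153 = \frac{3}{40} + 153 = \frac{6123}{40}$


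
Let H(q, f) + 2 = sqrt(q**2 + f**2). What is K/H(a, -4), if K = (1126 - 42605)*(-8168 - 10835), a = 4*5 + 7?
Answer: 1576450874/741 + 788225437*sqrt(745)/741 ≈ 3.1162e+7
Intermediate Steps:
a = 27 (a = 20 + 7 = 27)
H(q, f) = -2 + sqrt(f**2 + q**2) (H(q, f) = -2 + sqrt(q**2 + f**2) = -2 + sqrt(f**2 + q**2))
K = 788225437 (K = -41479*(-19003) = 788225437)
K/H(a, -4) = 788225437/(-2 + sqrt((-4)**2 + 27**2)) = 788225437/(-2 + sqrt(16 + 729)) = 788225437/(-2 + sqrt(745))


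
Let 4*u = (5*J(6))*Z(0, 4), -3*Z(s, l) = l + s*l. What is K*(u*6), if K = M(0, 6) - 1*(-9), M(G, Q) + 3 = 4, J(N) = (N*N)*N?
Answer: -21600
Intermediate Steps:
J(N) = N³ (J(N) = N²*N = N³)
M(G, Q) = 1 (M(G, Q) = -3 + 4 = 1)
Z(s, l) = -l/3 - l*s/3 (Z(s, l) = -(l + s*l)/3 = -(l + l*s)/3 = -l/3 - l*s/3)
u = -360 (u = ((5*6³)*(-⅓*4*(1 + 0)))/4 = ((5*216)*(-⅓*4*1))/4 = (1080*(-4/3))/4 = (¼)*(-1440) = -360)
K = 10 (K = 1 - 1*(-9) = 1 + 9 = 10)
K*(u*6) = 10*(-360*6) = 10*(-2160) = -21600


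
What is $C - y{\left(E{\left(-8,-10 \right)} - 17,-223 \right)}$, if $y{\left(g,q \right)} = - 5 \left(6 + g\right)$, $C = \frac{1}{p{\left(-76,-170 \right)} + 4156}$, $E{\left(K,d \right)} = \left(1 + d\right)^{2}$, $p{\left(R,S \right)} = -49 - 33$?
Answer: $\frac{1425901}{4074} \approx 350.0$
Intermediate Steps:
$p{\left(R,S \right)} = -82$ ($p{\left(R,S \right)} = -49 - 33 = -82$)
$C = \frac{1}{4074}$ ($C = \frac{1}{-82 + 4156} = \frac{1}{4074} \approx 0.00024546$)
$y{\left(g,q \right)} = -30 - 5 g$
$C - y{\left(E{\left(-8,-10 \right)} - 17,-223 \right)} = \frac{1}{4074} - \left(-30 - 5 \left(\left(1 - 10\right)^{2} - 17\right)\right) = \frac{1}{4074} - \left(-30 - 5 \left(\left(-9\right)^{2} - 17\right)\right) = \frac{1}{4074} - \left(-30 - 5 \left(81 - 17\right)\right) = \frac{1}{4074} - \left(-30 - 320\right) = \frac{1}{4074} - -350 = \frac{1}{4074} + 350 = \frac{1425901}{4074}$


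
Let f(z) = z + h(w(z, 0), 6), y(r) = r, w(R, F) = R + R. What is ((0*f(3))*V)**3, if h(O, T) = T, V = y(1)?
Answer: 0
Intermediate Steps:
w(R, F) = 2*R
V = 1
f(z) = 6 + z (f(z) = z + 6 = 6 + z)
((0*f(3))*V)**3 = ((0*(6 + 3))*1)**3 = ((0*9)*1)**3 = (0*1)**3 = 0**3 = 0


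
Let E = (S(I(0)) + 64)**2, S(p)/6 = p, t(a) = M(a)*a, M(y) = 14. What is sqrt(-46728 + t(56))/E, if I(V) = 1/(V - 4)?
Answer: 8*I*sqrt(11486)/15625 ≈ 0.054872*I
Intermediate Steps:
I(V) = 1/(-4 + V)
t(a) = 14*a
S(p) = 6*p
E = 15625/4 (E = (6/(-4 + 0) + 64)**2 = (6/(-4) + 64)**2 = (6*(-1/4) + 64)**2 = (-3/2 + 64)**2 = (125/2)**2 = 15625/4 ≈ 3906.3)
sqrt(-46728 + t(56))/E = sqrt(-46728 + 14*56)/(15625/4) = sqrt(-46728 + 784)*(4/15625) = sqrt(-45944)*(4/15625) = (2*I*sqrt(11486))*(4/15625) = 8*I*sqrt(11486)/15625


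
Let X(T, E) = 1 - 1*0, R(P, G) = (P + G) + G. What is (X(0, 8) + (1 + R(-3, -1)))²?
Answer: 9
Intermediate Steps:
R(P, G) = P + 2*G (R(P, G) = (G + P) + G = P + 2*G)
X(T, E) = 1 (X(T, E) = 1 + 0 = 1)
(X(0, 8) + (1 + R(-3, -1)))² = (1 + (1 + (-3 + 2*(-1))))² = (1 + (1 + (-3 - 2)))² = (1 + (1 - 5))² = (1 - 4)² = (-3)² = 9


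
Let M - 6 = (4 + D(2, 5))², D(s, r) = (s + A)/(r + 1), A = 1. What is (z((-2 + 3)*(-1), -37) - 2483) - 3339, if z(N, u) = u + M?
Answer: -23331/4 ≈ -5832.8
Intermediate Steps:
D(s, r) = (1 + s)/(1 + r) (D(s, r) = (s + 1)/(r + 1) = (1 + s)/(1 + r))
M = 105/4 (M = 6 + (4 + (1 + 2)/(1 + 5))² = 6 + (4 + 3/6)² = 6 + (4 + (⅙)*3)² = 6 + (4 + ½)² = 6 + (9/2)² = 6 + 81/4 = 105/4 ≈ 26.250)
z(N, u) = 105/4 + u (z(N, u) = u + 105/4 = 105/4 + u)
(z((-2 + 3)*(-1), -37) - 2483) - 3339 = ((105/4 - 37) - 2483) - 3339 = (-43/4 - 2483) - 3339 = -9975/4 - 3339 = -23331/4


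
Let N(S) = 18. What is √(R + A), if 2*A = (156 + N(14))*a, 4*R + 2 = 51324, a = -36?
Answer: √38794/2 ≈ 98.481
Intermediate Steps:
R = 25661/2 (R = -½ + (¼)*51324 = -½ + 12831 = 25661/2 ≈ 12831.)
A = -3132 (A = ((156 + 18)*(-36))/2 = (174*(-36))/2 = (½)*(-6264) = -3132)
√(R + A) = √(25661/2 - 3132) = √(19397/2) = √38794/2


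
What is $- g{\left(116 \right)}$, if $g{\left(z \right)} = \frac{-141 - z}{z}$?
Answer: $\frac{257}{116} \approx 2.2155$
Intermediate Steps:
$g{\left(z \right)} = \frac{-141 - z}{z}$
$- g{\left(116 \right)} = - \frac{-141 - 116}{116} = - \frac{-257}{116} = \left(-1\right) \left(- \frac{257}{116}\right) = \frac{257}{116}$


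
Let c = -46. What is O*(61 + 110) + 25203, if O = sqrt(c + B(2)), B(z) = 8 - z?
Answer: 25203 + 342*I*sqrt(10) ≈ 25203.0 + 1081.5*I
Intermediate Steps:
O = 2*I*sqrt(10) (O = sqrt(-46 + (8 - 1*2)) = sqrt(-46 + (8 - 2)) = sqrt(-46 + 6) = sqrt(-40) = 2*I*sqrt(10) ≈ 6.3246*I)
O*(61 + 110) + 25203 = (2*I*sqrt(10))*(61 + 110) + 25203 = (2*I*sqrt(10))*171 + 25203 = 342*I*sqrt(10) + 25203 = 25203 + 342*I*sqrt(10)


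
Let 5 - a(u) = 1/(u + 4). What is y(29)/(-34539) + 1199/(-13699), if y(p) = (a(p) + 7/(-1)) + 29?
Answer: -1378796723/15613942113 ≈ -0.088305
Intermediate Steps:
a(u) = 5 - 1/(4 + u) (a(u) = 5 - 1/(u + 4) = 5 - 1/(4 + u))
y(p) = 22 + (19 + 5*p)/(4 + p) (y(p) = ((19 + 5*p)/(4 + p) + 7/(-1)) + 29 = ((19 + 5*p)/(4 + p) + 7*(-1)) + 29 = ((19 + 5*p)/(4 + p) - 7) + 29 = (-7 + (19 + 5*p)/(4 + p)) + 29 = 22 + (19 + 5*p)/(4 + p))
y(29)/(-34539) + 1199/(-13699) = ((107 + 27*29)/(4 + 29))/(-34539) + 1199/(-13699) = ((107 + 783)/33)*(-1/34539) + 1199*(-1/13699) = ((1/33)*890)*(-1/34539) - 1199/13699 = (890/33)*(-1/34539) - 1199/13699 = -890/1139787 - 1199/13699 = -1378796723/15613942113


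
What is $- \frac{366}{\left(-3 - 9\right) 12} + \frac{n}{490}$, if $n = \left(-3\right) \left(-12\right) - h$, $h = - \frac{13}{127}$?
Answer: $\frac{55801}{21336} \approx 2.6153$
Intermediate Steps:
$h = - \frac{13}{127}$ ($h = \left(-13\right) \frac{1}{127} = - \frac{13}{127} \approx -0.10236$)
$n = \frac{4585}{127}$ ($n = \left(-3\right) \left(-12\right) - - \frac{13}{127} = 36 + \frac{13}{127} = \frac{4585}{127} \approx 36.102$)
$- \frac{366}{\left(-3 - 9\right) 12} + \frac{n}{490} = - \frac{366}{\left(-3 - 9\right) 12} + \frac{4585}{127 \cdot 490} = - \frac{366}{\left(-12\right) 12} + \frac{4585}{127} \cdot \frac{1}{490} = - \frac{366}{-144} + \frac{131}{1778} = \left(-366\right) \left(- \frac{1}{144}\right) + \frac{131}{1778} = \frac{61}{24} + \frac{131}{1778} = \frac{55801}{21336}$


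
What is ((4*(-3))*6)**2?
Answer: 5184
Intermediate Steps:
((4*(-3))*6)**2 = (-12*6)**2 = (-72)**2 = 5184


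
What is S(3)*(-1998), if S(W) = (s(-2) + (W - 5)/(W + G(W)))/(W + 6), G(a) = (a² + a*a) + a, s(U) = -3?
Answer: 1369/2 ≈ 684.50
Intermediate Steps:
G(a) = a + 2*a² (G(a) = (a² + a²) + a = 2*a² + a = a + 2*a²)
S(W) = (-3 + (-5 + W)/(W + W*(1 + 2*W)))/(6 + W) (S(W) = (-3 + (W - 5)/(W + W*(1 + 2*W)))/(W + 6) = (-3 + (-5 + W)/(W + W*(1 + 2*W)))/(6 + W))
S(3)*(-1998) = ((½)*(-5 - 6*3² - 5*3)/(3*(6 + 3² + 7*3)))*(-1998) = ((½)*(⅓)*(-5 - 6*9 - 15)/(6 + 9 + 21))*(-1998) = ((½)*(⅓)*(-5 - 54 - 15)/36)*(-1998) = ((½)*(⅓)*(1/36)*(-74))*(-1998) = -37/108*(-1998) = 1369/2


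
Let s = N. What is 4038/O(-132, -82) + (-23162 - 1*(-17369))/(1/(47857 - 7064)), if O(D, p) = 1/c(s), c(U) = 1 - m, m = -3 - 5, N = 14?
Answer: -236277507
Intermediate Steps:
m = -8
s = 14
c(U) = 9 (c(U) = 1 - 1*(-8) = 1 + 8 = 9)
O(D, p) = 1/9
4038/O(-132, -82) + (-23162 - 1*(-17369))/(1/(47857 - 7064)) = 4038/(1/9) + (-23162 - 1*(-17369))/(1/(47857 - 7064)) = 4038*9 + (-23162 + 17369)/(1/40793) = 36342 - 5793/1/40793 = 36342 - 5793*40793 = 36342 - 236313849 = -236277507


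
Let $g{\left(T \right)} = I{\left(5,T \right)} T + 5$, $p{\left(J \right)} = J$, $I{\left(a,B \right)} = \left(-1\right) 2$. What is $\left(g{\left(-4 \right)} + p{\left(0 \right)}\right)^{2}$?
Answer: $169$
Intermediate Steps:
$I{\left(a,B \right)} = -2$
$g{\left(T \right)} = 5 - 2 T$ ($g{\left(T \right)} = - 2 T + 5 = 5 - 2 T$)
$\left(g{\left(-4 \right)} + p{\left(0 \right)}\right)^{2} = \left(\left(5 - -8\right) + 0\right)^{2} = \left(\left(5 + 8\right) + 0\right)^{2} = \left(13 + 0\right)^{2} = 13^{2} = 169$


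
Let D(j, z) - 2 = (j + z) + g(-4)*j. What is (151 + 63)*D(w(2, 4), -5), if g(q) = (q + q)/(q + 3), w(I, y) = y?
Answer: 7062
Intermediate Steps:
g(q) = 2*q/(3 + q) (g(q) = (2*q)/(3 + q) = 2*q/(3 + q))
D(j, z) = 2 + z + 9*j (D(j, z) = 2 + ((j + z) + (2*(-4)/(3 - 4))*j) = 2 + ((j + z) + (2*(-4)/(-1))*j) = 2 + ((j + z) + (2*(-4)*(-1))*j) = 2 + ((j + z) + 8*j) = 2 + (z + 9*j) = 2 + z + 9*j)
(151 + 63)*D(w(2, 4), -5) = (151 + 63)*(2 - 5 + 9*4) = 214*(2 - 5 + 36) = 214*33 = 7062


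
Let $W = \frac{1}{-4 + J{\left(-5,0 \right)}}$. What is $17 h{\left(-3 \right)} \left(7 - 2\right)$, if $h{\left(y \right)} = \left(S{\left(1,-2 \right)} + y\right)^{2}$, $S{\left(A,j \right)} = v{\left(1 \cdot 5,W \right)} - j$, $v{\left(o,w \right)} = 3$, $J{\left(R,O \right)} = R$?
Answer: $340$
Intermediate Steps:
$W = - \frac{1}{9}$ ($W = \frac{1}{-4 - 5} = \frac{1}{-9} = - \frac{1}{9} \approx -0.11111$)
$S{\left(A,j \right)} = 3 - j$
$h{\left(y \right)} = \left(5 + y\right)^{2}$ ($h{\left(y \right)} = \left(\left(3 - -2\right) + y\right)^{2} = \left(\left(3 + 2\right) + y\right)^{2} = \left(5 + y\right)^{2}$)
$17 h{\left(-3 \right)} \left(7 - 2\right) = 17 \left(5 - 3\right)^{2} \left(7 - 2\right) = 17 \cdot 2^{2} \left(7 - 2\right) = 17 \cdot 4 \cdot 5 = 68 \cdot 5 = 340$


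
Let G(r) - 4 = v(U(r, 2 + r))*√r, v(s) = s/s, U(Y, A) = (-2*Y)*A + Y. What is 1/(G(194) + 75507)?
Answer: 75511/5701910927 - √194/5701910927 ≈ 1.3241e-5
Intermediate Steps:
U(Y, A) = Y - 2*A*Y (U(Y, A) = -2*A*Y + Y = Y - 2*A*Y)
v(s) = 1
G(r) = 4 + √r (G(r) = 4 + 1*√r = 4 + √r)
1/(G(194) + 75507) = 1/((4 + √194) + 75507) = 1/(75511 + √194)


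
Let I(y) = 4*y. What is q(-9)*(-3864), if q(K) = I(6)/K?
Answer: 10304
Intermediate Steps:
q(K) = 24/K (q(K) = (4*6)/K = 24/K)
q(-9)*(-3864) = (24/(-9))*(-3864) = (24*(-⅑))*(-3864) = -8/3*(-3864) = 10304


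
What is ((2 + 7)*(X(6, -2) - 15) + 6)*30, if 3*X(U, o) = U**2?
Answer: -630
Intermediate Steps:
X(U, o) = U**2/3
((2 + 7)*(X(6, -2) - 15) + 6)*30 = ((2 + 7)*((1/3)*6**2 - 15) + 6)*30 = (9*((1/3)*36 - 15) + 6)*30 = (9*(12 - 15) + 6)*30 = (9*(-3) + 6)*30 = (-27 + 6)*30 = -21*30 = -630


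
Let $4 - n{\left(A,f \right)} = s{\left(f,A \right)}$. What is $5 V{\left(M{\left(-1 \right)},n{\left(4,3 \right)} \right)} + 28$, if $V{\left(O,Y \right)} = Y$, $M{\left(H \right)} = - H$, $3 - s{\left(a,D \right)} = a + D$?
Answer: $68$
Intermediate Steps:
$s{\left(a,D \right)} = 3 - D - a$ ($s{\left(a,D \right)} = 3 - \left(a + D\right) = 3 - \left(D + a\right) = 3 - D - a$)
$n{\left(A,f \right)} = 1 + A + f$ ($n{\left(A,f \right)} = 4 - \left(3 - A - f\right) = 4 + \left(-3 + A + f\right) = 1 + A + f$)
$5 V{\left(M{\left(-1 \right)},n{\left(4,3 \right)} \right)} + 28 = 5 \left(1 + 4 + 3\right) + 28 = 5 \cdot 8 + 28 = 40 + 28 = 68$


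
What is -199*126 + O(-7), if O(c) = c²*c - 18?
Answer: -25435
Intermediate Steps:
O(c) = -18 + c³ (O(c) = c³ - 18 = -18 + c³)
-199*126 + O(-7) = -199*126 + (-18 + (-7)³) = -25074 + (-18 - 343) = -25074 - 361 = -25435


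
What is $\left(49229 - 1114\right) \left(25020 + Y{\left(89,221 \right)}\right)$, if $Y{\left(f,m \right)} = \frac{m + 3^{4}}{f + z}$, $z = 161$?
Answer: $\frac{30097385573}{25} \approx 1.2039 \cdot 10^{9}$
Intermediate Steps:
$Y{\left(f,m \right)} = \frac{81 + m}{161 + f}$ ($Y{\left(f,m \right)} = \frac{m + 3^{4}}{f + 161} = \frac{m + 81}{161 + f} = \frac{81 + m}{161 + f}$)
$\left(49229 - 1114\right) \left(25020 + Y{\left(89,221 \right)}\right) = \left(49229 - 1114\right) \left(25020 + \frac{81 + 221}{161 + 89}\right) = 48115 \left(25020 + \frac{1}{250} \cdot 302\right) = 48115 \left(25020 + \frac{151}{125}\right) = 48115 \cdot \frac{3127651}{125} = \frac{30097385573}{25}$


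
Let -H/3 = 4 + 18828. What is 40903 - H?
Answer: 97399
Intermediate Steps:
H = -56496 (H = -3*(4 + 18828) = -3*18832 = -56496)
40903 - H = 40903 - 1*(-56496) = 40903 + 56496 = 97399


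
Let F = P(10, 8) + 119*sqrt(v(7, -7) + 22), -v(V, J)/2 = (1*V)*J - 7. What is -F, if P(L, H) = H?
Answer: -8 - 119*sqrt(134) ≈ -1385.5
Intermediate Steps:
v(V, J) = 14 - 2*J*V (v(V, J) = -2*((1*V)*J - 7) = -2*(V*J - 7) = -2*(J*V - 7) = -2*(-7 + J*V) = 14 - 2*J*V)
F = 8 + 119*sqrt(134) (F = 8 + 119*sqrt((14 - 2*(-7)*7) + 22) = 8 + 119*sqrt((14 + 98) + 22) = 8 + 119*sqrt(112 + 22) = 8 + 119*sqrt(134) ≈ 1385.5)
-F = -(8 + 119*sqrt(134)) = -8 - 119*sqrt(134)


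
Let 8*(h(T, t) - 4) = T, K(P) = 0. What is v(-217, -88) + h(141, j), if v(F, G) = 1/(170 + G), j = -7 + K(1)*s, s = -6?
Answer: 7097/328 ≈ 21.637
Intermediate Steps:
j = -7 (j = -7 + 0*(-6) = -7 + 0 = -7)
h(T, t) = 4 + T/8
v(-217, -88) + h(141, j) = 1/(170 - 88) + (4 + (⅛)*141) = 1/82 + (4 + 141/8) = 1/82 + 173/8 = 7097/328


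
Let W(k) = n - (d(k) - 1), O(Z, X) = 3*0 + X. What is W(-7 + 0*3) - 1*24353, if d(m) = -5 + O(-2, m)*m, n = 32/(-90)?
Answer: -1097836/45 ≈ -24396.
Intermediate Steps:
n = -16/45 (n = 32*(-1/90) = -16/45 ≈ -0.35556)
O(Z, X) = X (O(Z, X) = 0 + X = X)
d(m) = -5 + m² (d(m) = -5 + m*m = -5 + m²)
W(k) = 254/45 - k² (W(k) = -16/45 - ((-5 + k²) - 1) = -16/45 - (-6 + k²) = -16/45 + (6 - k²) = 254/45 - k²)
W(-7 + 0*3) - 1*24353 = (254/45 - (-7 + 0*3)²) - 1*24353 = (254/45 - (-7 + 0)²) - 24353 = (254/45 - 1*(-7)²) - 24353 = (254/45 - 1*49) - 24353 = (254/45 - 49) - 24353 = -1951/45 - 24353 = -1097836/45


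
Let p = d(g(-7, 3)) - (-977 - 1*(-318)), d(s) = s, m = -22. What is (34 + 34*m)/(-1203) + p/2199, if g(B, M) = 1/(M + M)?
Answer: 4726127/5290794 ≈ 0.89327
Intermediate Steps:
g(B, M) = 1/(2*M)
p = 3955/6 (p = (½)/3 - (-977 - 1*(-318)) = (½)*(⅓) - (-977 + 318) = ⅙ - 1*(-659) = ⅙ + 659 = 3955/6 ≈ 659.17)
(34 + 34*m)/(-1203) + p/2199 = (34 + 34*(-22))/(-1203) + (3955/6)/2199 = (34 - 748)*(-1/1203) + (3955/6)*(1/2199) = -714*(-1/1203) + 3955/13194 = 238/401 + 3955/13194 = 4726127/5290794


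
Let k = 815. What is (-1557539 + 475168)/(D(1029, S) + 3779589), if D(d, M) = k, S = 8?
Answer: -1082371/3780404 ≈ -0.28631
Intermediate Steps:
D(d, M) = 815
(-1557539 + 475168)/(D(1029, S) + 3779589) = (-1557539 + 475168)/(815 + 3779589) = -1082371/3780404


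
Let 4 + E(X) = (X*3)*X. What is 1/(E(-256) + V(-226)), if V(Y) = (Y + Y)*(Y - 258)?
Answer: 1/415372 ≈ 2.4075e-6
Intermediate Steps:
V(Y) = 2*Y*(-258 + Y) (V(Y) = (2*Y)*(-258 + Y) = 2*Y*(-258 + Y))
E(X) = -4 + 3*X² (E(X) = -4 + (X*3)*X = -4 + (3*X)*X = -4 + 3*X²)
1/(E(-256) + V(-226)) = 1/((-4 + 3*(-256)²) + 2*(-226)*(-258 - 226)) = 1/((-4 + 3*65536) + 2*(-226)*(-484)) = 1/((-4 + 196608) + 218768) = 1/(196604 + 218768) = 1/415372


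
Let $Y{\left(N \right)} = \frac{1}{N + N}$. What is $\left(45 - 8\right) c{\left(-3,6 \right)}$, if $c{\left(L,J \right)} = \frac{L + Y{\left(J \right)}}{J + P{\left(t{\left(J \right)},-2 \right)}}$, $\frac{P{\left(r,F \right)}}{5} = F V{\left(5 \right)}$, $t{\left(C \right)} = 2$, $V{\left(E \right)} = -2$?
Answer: $- \frac{1295}{312} \approx -4.1506$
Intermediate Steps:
$Y{\left(N \right)} = \frac{1}{2 N}$
$P{\left(r,F \right)} = - 10 F$ ($P{\left(r,F \right)} = 5 F \left(-2\right) = 5 \left(- 2 F\right) = - 10 F$)
$c{\left(L,J \right)} = \frac{L + \frac{1}{2 J}}{20 + J}$ ($c{\left(L,J \right)} = \frac{L + \frac{1}{2 J}}{J - -20} = \frac{L + \frac{1}{2 J}}{J + 20} = \frac{L + \frac{1}{2 J}}{20 + J}$)
$\left(45 - 8\right) c{\left(-3,6 \right)} = \left(45 - 8\right) \frac{\frac{1}{2} + 6 \left(-3\right)}{6 \left(20 + 6\right)} = 37 \frac{\frac{1}{2} - 18}{6 \cdot 26} = 37 \cdot \frac{1}{6} \cdot \frac{1}{26} \left(- \frac{35}{2}\right) = 37 \left(- \frac{35}{312}\right) = - \frac{1295}{312}$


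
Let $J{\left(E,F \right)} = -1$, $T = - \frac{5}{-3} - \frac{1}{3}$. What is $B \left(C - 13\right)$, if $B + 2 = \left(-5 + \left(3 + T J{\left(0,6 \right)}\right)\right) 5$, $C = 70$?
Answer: $-1064$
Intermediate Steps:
$T = \frac{4}{3}$ ($T = \left(-5\right) \left(- \frac{1}{3}\right) - \frac{1}{3} = \frac{5}{3} - \frac{1}{3} = \frac{4}{3} \approx 1.3333$)
$B = - \frac{56}{3}$ ($B = -2 + \left(-5 + \left(3 + \frac{4}{3} \left(-1\right)\right)\right) 5 = -2 + \left(-5 + \left(3 - \frac{4}{3}\right)\right) 5 = -2 + \left(-5 + \frac{5}{3}\right) 5 = -2 - \frac{50}{3} = - \frac{56}{3} \approx -18.667$)
$B \left(C - 13\right) = - \frac{56 \left(70 - 13\right)}{3} = \left(- \frac{56}{3}\right) 57 = -1064$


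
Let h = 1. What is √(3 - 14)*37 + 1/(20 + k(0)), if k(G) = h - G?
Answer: 1/21 + 37*I*√11 ≈ 0.047619 + 122.72*I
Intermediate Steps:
k(G) = 1 - G
√(3 - 14)*37 + 1/(20 + k(0)) = √(3 - 14)*37 + 1/(20 + (1 - 1*0)) = √(-11)*37 + 1/(20 + (1 + 0)) = (I*√11)*37 + 1/(20 + 1) = 37*I*√11 + 1/21 = 1/21 + 37*I*√11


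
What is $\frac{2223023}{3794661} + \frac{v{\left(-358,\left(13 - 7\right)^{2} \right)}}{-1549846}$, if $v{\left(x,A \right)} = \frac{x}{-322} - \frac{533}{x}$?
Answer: $\frac{198582128581639609}{338977157245609428} \approx 0.58583$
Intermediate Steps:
$v{\left(x,A \right)} = - \frac{533}{x} - \frac{x}{322}$ ($v{\left(x,A \right)} = x \left(- \frac{1}{322}\right) - \frac{533}{x} = - \frac{x}{322} - \frac{533}{x} = - \frac{533}{x} - \frac{x}{322}$)
$\frac{2223023}{3794661} + \frac{v{\left(-358,\left(13 - 7\right)^{2} \right)}}{-1549846} = \frac{2223023}{3794661} + \frac{- \frac{533}{-358} - - \frac{179}{161}}{-1549846} = 2223023 \cdot \frac{1}{3794661} + \left(\left(-533\right) \left(- \frac{1}{358}\right) + \frac{179}{161}\right) \left(- \frac{1}{1549846}\right) = \frac{2223023}{3794661} + \left(\frac{533}{358} + \frac{179}{161}\right) \left(- \frac{1}{1549846}\right) = \frac{2223023}{3794661} + \frac{149895}{57638} \left(- \frac{1}{1549846}\right) = \frac{2223023}{3794661} - \frac{149895}{89330023748} = \frac{198582128581639609}{338977157245609428}$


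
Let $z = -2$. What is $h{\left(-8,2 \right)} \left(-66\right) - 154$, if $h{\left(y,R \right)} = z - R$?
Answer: $110$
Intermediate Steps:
$h{\left(y,R \right)} = -2 - R$
$h{\left(-8,2 \right)} \left(-66\right) - 154 = \left(-2 - 2\right) \left(-66\right) - 154 = \left(-4\right) \left(-66\right) - 154 = 264 - 154 = 110$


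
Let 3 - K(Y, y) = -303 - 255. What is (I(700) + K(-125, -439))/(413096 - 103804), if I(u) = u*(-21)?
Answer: -14139/309292 ≈ -0.045714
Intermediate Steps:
I(u) = -21*u
K(Y, y) = 561 (K(Y, y) = 3 - (-303 - 255) = 3 - 1*(-558) = 3 + 558 = 561)
(I(700) + K(-125, -439))/(413096 - 103804) = (-21*700 + 561)/(413096 - 103804) = (-14700 + 561)/309292 = -14139*1/309292 = -14139/309292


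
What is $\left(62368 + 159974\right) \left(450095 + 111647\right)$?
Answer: $124898839764$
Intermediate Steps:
$\left(62368 + 159974\right) \left(450095 + 111647\right) = 222342 \cdot 561742 = 124898839764$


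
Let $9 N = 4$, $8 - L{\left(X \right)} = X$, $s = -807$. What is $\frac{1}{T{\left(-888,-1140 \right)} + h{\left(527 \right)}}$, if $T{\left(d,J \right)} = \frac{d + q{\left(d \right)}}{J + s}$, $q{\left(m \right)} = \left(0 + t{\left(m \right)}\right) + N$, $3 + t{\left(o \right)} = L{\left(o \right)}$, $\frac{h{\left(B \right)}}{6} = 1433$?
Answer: $\frac{17523}{150662705} \approx 0.00011631$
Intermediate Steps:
$L{\left(X \right)} = 8 - X$
$h{\left(B \right)} = 8598$ ($h{\left(B \right)} = 6 \cdot 1433 = 8598$)
$t{\left(o \right)} = 5 - o$ ($t{\left(o \right)} = -3 - \left(-8 + o\right) = 5 - o$)
$N = \frac{4}{9}$ ($N = \frac{1}{9} \cdot 4 = \frac{4}{9} \approx 0.44444$)
$q{\left(m \right)} = \frac{49}{9} - m$ ($q{\left(m \right)} = \left(0 - \left(-5 + m\right)\right) + \frac{4}{9} = \left(5 - m\right) + \frac{4}{9} = \frac{49}{9} - m$)
$T{\left(d,J \right)} = \frac{49}{9 \left(-807 + J\right)}$ ($T{\left(d,J \right)} = \frac{d - \left(- \frac{49}{9} + d\right)}{J - 807} = \frac{49}{9 \left(-807 + J\right)}$)
$\frac{1}{T{\left(-888,-1140 \right)} + h{\left(527 \right)}} = \frac{1}{\frac{49}{9 \left(-807 - 1140\right)} + 8598} = \frac{1}{\frac{49}{9 \left(-1947\right)} + 8598} = \frac{1}{\frac{49}{9} \left(- \frac{1}{1947}\right) + 8598} = \frac{1}{- \frac{49}{17523} + 8598} = \frac{1}{\frac{150662705}{17523}} = \frac{17523}{150662705}$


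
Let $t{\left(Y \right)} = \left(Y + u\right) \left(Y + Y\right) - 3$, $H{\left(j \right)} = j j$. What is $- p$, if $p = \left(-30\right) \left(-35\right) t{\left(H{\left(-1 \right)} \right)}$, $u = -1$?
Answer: $3150$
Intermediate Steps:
$H{\left(j \right)} = j^{2}$
$t{\left(Y \right)} = -3 + 2 Y \left(-1 + Y\right)$ ($t{\left(Y \right)} = \left(Y - 1\right) \left(Y + Y\right) - 3 = \left(-1 + Y\right) 2 Y - 3 = 2 Y \left(-1 + Y\right) - 3 = -3 + 2 Y \left(-1 + Y\right)$)
$p = -3150$ ($p = \left(-30\right) \left(-35\right) \left(-3 - 2 \left(-1\right)^{2} + 2 \left(\left(-1\right)^{2}\right)^{2}\right) = 1050 \left(-3 - 2 + 2 \cdot 1^{2}\right) = 1050 \left(-3 - 2 + 2 \cdot 1\right) = 1050 \left(-3 - 2 + 2\right) = 1050 \left(-3\right) = -3150$)
$- p = \left(-1\right) \left(-3150\right) = 3150$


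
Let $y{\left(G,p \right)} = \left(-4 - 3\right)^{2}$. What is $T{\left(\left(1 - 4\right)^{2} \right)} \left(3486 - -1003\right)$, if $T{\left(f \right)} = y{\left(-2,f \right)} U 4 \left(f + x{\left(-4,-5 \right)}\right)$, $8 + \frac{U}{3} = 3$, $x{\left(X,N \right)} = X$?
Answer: $-65988300$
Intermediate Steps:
$y{\left(G,p \right)} = 49$ ($y{\left(G,p \right)} = \left(-7\right)^{2} = 49$)
$U = -15$ ($U = -24 + 3 \cdot 3 = -24 + 9 = -15$)
$T{\left(f \right)} = 11760 - 2940 f$ ($T{\left(f \right)} = 49 \left(-15\right) 4 \left(f - 4\right) = - 735 \cdot 4 \left(-4 + f\right) = - 735 \left(-16 + 4 f\right) = 11760 - 2940 f$)
$T{\left(\left(1 - 4\right)^{2} \right)} \left(3486 - -1003\right) = \left(11760 - 2940 \left(1 - 4\right)^{2}\right) \left(3486 - -1003\right) = \left(11760 - 2940 \left(-3\right)^{2}\right) \left(3486 + 1003\right) = \left(11760 - 26460\right) 4489 = \left(-14700\right) 4489 = -65988300$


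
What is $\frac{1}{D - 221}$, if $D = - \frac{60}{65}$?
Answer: $- \frac{13}{2885} \approx -0.0045061$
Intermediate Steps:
$D = - \frac{12}{13}$ ($D = \left(-60\right) \frac{1}{65} = - \frac{12}{13} \approx -0.92308$)
$\frac{1}{D - 221} = \frac{1}{- \frac{12}{13} - 221} = \frac{1}{- \frac{2885}{13}} = - \frac{13}{2885}$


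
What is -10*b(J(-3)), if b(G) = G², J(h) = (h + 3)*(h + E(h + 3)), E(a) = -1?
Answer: 0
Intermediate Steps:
J(h) = (-1 + h)*(3 + h) (J(h) = (h + 3)*(h - 1) = (3 + h)*(-1 + h) = (-1 + h)*(3 + h))
-10*b(J(-3)) = -10*(-3 + (-3)² + 2*(-3))² = -10*(-3 + 9 - 6)² = -10*0² = -10*0 = 0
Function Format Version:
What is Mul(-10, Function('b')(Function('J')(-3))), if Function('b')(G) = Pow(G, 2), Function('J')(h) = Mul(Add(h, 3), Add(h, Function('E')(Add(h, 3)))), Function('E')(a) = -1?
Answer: 0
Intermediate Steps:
Function('J')(h) = Mul(Add(-1, h), Add(3, h)) (Function('J')(h) = Mul(Add(h, 3), Add(h, -1)) = Mul(Add(3, h), Add(-1, h)) = Mul(Add(-1, h), Add(3, h)))
Mul(-10, Function('b')(Function('J')(-3))) = Mul(-10, Pow(Add(-3, Pow(-3, 2), Mul(2, -3)), 2)) = Mul(-10, Pow(Add(-3, 9, -6), 2)) = Mul(-10, Pow(0, 2)) = Mul(-10, 0) = 0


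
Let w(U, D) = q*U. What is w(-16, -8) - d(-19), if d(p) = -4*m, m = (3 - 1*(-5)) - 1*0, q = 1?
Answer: 16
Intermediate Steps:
m = 8 (m = (3 + 5) + 0 = 8 + 0 = 8)
d(p) = -32 (d(p) = -4*8 = -32)
w(U, D) = U (w(U, D) = 1*U = U)
w(-16, -8) - d(-19) = -16 - 1*(-32) = -16 + 32 = 16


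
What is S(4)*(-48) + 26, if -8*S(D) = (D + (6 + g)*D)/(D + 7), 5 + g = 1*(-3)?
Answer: 262/11 ≈ 23.818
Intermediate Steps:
g = -8 (g = -5 + 1*(-3) = -5 - 3 = -8)
S(D) = D/(8*(7 + D)) (S(D) = -(D + (6 - 8)*D)/(8*(D + 7)) = -(D - 2*D)/(8*(7 + D)) = -(-D)/(8*(7 + D)) = -(-1)*D/(8*(7 + D)) = D/(8*(7 + D)))
S(4)*(-48) + 26 = ((1/8)*4/(7 + 4))*(-48) + 26 = ((1/8)*4/11)*(-48) + 26 = ((1/8)*4*(1/11))*(-48) + 26 = (1/22)*(-48) + 26 = -24/11 + 26 = 262/11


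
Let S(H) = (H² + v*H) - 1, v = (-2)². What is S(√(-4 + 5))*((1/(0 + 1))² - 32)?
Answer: -124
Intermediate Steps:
v = 4
S(H) = -1 + H² + 4*H (S(H) = (H² + 4*H) - 1 = -1 + H² + 4*H)
S(√(-4 + 5))*((1/(0 + 1))² - 32) = (-1 + (√(-4 + 5))² + 4*√(-4 + 5))*((1/(0 + 1))² - 32) = (-1 + (√1)² + 4*√1)*((1/1)² - 32) = (-1 + 1² + 4*1)*(1² - 32) = (-1 + 1 + 4)*(1 - 32) = 4*(-31) = -124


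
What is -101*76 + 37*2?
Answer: -7602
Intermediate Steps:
-101*76 + 37*2 = -7676 + 74 = -7602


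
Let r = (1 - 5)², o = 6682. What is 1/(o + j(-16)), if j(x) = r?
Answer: 1/6698 ≈ 0.00014930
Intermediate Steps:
r = 16 (r = (-4)² = 16)
j(x) = 16
1/(o + j(-16)) = 1/(6682 + 16) = 1/6698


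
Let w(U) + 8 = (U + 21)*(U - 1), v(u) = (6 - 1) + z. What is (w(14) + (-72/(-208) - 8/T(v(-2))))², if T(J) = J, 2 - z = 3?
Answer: 134073241/676 ≈ 1.9833e+5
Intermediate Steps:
z = -1 (z = 2 - 1*3 = 2 - 3 = -1)
v(u) = 4 (v(u) = (6 - 1) - 1 = 5 - 1 = 4)
w(U) = -8 + (-1 + U)*(21 + U) (w(U) = -8 + (U + 21)*(U - 1) = -8 + (21 + U)*(-1 + U) = -8 + (-1 + U)*(21 + U))
(w(14) + (-72/(-208) - 8/T(v(-2))))² = ((-29 + 14² + 20*14) + (-72/(-208) - 8/4))² = ((-29 + 196 + 280) + (-72*(-1/208) - 8*¼))² = (447 + (9/26 - 2))² = (447 - 43/26)² = (11579/26)² = 134073241/676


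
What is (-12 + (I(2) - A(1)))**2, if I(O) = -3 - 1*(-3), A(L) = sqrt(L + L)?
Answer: (12 + sqrt(2))**2 ≈ 179.94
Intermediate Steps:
A(L) = sqrt(2)*sqrt(L) (A(L) = sqrt(2*L) = sqrt(2)*sqrt(L))
I(O) = 0 (I(O) = -3 + 3 = 0)
(-12 + (I(2) - A(1)))**2 = (-12 + (0 - sqrt(2)*sqrt(1)))**2 = (-12 + (0 - sqrt(2)))**2 = (-12 - sqrt(2))**2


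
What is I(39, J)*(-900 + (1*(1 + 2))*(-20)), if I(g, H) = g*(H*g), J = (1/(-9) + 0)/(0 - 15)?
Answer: -10816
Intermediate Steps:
J = 1/135 (J = (-⅑ + 0)/(-15) = -⅑*(-1/15) = 1/135 ≈ 0.0074074)
I(g, H) = H*g²
I(39, J)*(-900 + (1*(1 + 2))*(-20)) = ((1/135)*39²)*(-900 + (1*(1 + 2))*(-20)) = ((1/135)*1521)*(-900 + (1*3)*(-20)) = 169*(-900 + 3*(-20))/15 = 169*(-900 - 60)/15 = (169/15)*(-960) = -10816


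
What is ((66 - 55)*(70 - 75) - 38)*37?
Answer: -3441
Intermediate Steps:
((66 - 55)*(70 - 75) - 38)*37 = (11*(-5) - 38)*37 = (-55 - 38)*37 = -93*37 = -3441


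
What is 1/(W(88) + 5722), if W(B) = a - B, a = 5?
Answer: 1/5639 ≈ 0.00017734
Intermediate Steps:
W(B) = 5 - B
1/(W(88) + 5722) = 1/((5 - 1*88) + 5722) = 1/((5 - 88) + 5722) = 1/(-83 + 5722) = 1/5639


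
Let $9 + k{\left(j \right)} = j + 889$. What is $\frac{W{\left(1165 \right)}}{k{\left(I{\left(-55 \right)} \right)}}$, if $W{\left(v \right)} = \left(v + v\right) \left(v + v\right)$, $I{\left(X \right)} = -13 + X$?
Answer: $\frac{1357225}{203} \approx 6685.8$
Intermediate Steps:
$W{\left(v \right)} = 4 v^{2}$ ($W{\left(v \right)} = 2 v 2 v = 4 v^{2}$)
$k{\left(j \right)} = 880 + j$ ($k{\left(j \right)} = -9 + \left(j + 889\right) = -9 + \left(889 + j\right) = 880 + j$)
$\frac{W{\left(1165 \right)}}{k{\left(I{\left(-55 \right)} \right)}} = \frac{4 \cdot 1165^{2}}{880 - 68} = \frac{4 \cdot 1357225}{880 - 68} = \frac{5428900}{812} = 5428900 \cdot \frac{1}{812} = \frac{1357225}{203}$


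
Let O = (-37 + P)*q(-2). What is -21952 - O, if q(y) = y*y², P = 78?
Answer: -21624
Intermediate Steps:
q(y) = y³
O = -328 (O = (-37 + 78)*(-2)³ = 41*(-8) = -328)
-21952 - O = -21952 - 1*(-328) = -21952 + 328 = -21624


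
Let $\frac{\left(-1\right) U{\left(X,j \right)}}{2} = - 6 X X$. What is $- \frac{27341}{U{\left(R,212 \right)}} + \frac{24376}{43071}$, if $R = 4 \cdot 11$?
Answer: $- \frac{67922331}{111180608} \approx -0.61092$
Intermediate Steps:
$R = 44$
$U{\left(X,j \right)} = 12 X^{2}$ ($U{\left(X,j \right)} = - 2 - 6 X X = - 2 \left(- 6 X^{2}\right) = 12 X^{2}$)
$- \frac{27341}{U{\left(R,212 \right)}} + \frac{24376}{43071} = - \frac{27341}{12 \cdot 44^{2}} + \frac{24376}{43071} = - \frac{27341}{12 \cdot 1936} + 24376 \cdot \frac{1}{43071} = - \frac{27341}{23232} + \frac{24376}{43071} = - \frac{67922331}{111180608}$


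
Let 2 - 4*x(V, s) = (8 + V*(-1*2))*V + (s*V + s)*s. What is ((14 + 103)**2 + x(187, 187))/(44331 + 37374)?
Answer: -537581/27235 ≈ -19.739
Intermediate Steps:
x(V, s) = 1/2 - V*(8 - 2*V)/4 - s*(s + V*s)/4 (x(V, s) = 1/2 - ((8 + V*(-1*2))*V + (s*V + s)*s)/4 = 1/2 - ((8 + V*(-2))*V + (V*s + s)*s)/4 = 1/2 - ((8 - 2*V)*V + (s + V*s)*s)/4 = 1/2 - (V*(8 - 2*V) + s*(s + V*s))/4 = 1/2 + (-V*(8 - 2*V)/4 - s*(s + V*s)/4) = 1/2 - V*(8 - 2*V)/4 - s*(s + V*s)/4)
((14 + 103)**2 + x(187, 187))/(44331 + 37374) = ((14 + 103)**2 + (1/2 + (1/2)*187**2 - 2*187 - 1/4*187**2 - 1/4*187*187**2))/(44331 + 37374) = (117**2 + (1/2 + (1/2)*34969 - 374 - 1/4*34969 - 1/4*187*34969))/81705 = (13689 + (1/2 + 34969/2 - 374 - 34969/4 - 6539203/4))*(1/81705) = (13689 - 1626432)*(1/81705) = -1612743*1/81705 = -537581/27235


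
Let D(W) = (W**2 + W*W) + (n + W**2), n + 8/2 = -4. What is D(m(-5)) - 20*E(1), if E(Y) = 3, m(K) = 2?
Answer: -56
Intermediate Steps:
n = -8 (n = -4 - 4 = -8)
D(W) = -8 + 3*W**2 (D(W) = (W**2 + W*W) + (-8 + W**2) = (W**2 + W**2) + (-8 + W**2) = 2*W**2 + (-8 + W**2) = -8 + 3*W**2)
D(m(-5)) - 20*E(1) = (-8 + 3*2**2) - 20*3 = (-8 + 3*4) - 60 = (-8 + 12) - 60 = 4 - 60 = -56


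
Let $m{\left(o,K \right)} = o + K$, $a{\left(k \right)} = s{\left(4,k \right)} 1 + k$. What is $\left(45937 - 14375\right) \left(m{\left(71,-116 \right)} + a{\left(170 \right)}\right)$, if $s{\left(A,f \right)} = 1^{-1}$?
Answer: $3976812$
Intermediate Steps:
$s{\left(A,f \right)} = 1$
$a{\left(k \right)} = 1 + k$ ($a{\left(k \right)} = 1 \cdot 1 + k = 1 + k$)
$m{\left(o,K \right)} = K + o$
$\left(45937 - 14375\right) \left(m{\left(71,-116 \right)} + a{\left(170 \right)}\right) = \left(45937 - 14375\right) \left(\left(-116 + 71\right) + \left(1 + 170\right)\right) = 31562 \left(-45 + 171\right) = 31562 \cdot 126 = 3976812$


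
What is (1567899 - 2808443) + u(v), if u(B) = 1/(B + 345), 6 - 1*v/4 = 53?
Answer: -194765407/157 ≈ -1.2405e+6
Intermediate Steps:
v = -188 (v = 24 - 4*53 = 24 - 212 = -188)
u(B) = 1/(345 + B)
(1567899 - 2808443) + u(v) = (1567899 - 2808443) + 1/(345 - 188) = -1240544 + 1/157 = -194765407/157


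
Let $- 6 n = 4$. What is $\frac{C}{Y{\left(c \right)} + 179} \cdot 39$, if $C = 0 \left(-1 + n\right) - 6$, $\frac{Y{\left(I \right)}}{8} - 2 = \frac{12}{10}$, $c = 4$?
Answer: $- \frac{390}{341} \approx -1.1437$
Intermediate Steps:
$n = - \frac{2}{3}$ ($n = \left(- \frac{1}{6}\right) 4 = - \frac{2}{3} \approx -0.66667$)
$Y{\left(I \right)} = \frac{128}{5}$ ($Y{\left(I \right)} = 16 + 8 \cdot \frac{12}{10} = 16 + 8 \cdot 12 \cdot \frac{1}{10} = 16 + 8 \cdot \frac{6}{5} = 16 + \frac{48}{5} = \frac{128}{5}$)
$C = -6$ ($C = 0 \left(-1 - \frac{2}{3}\right) - 6 = 0 \left(- \frac{5}{3}\right) - 6 = 0 - 6 = -6$)
$\frac{C}{Y{\left(c \right)} + 179} \cdot 39 = - \frac{6}{\frac{128}{5} + 179} \cdot 39 = - \frac{6}{\frac{1023}{5}} \cdot 39 = \left(-6\right) \frac{5}{1023} \cdot 39 = \left(- \frac{10}{341}\right) 39 = - \frac{390}{341}$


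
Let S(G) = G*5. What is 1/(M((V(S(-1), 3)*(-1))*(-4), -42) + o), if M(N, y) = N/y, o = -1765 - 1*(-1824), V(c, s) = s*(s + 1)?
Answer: 7/405 ≈ 0.017284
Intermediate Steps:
S(G) = 5*G
V(c, s) = s*(1 + s)
o = 59 (o = -1765 + 1824 = 59)
1/(M((V(S(-1), 3)*(-1))*(-4), -42) + o) = 1/((((3*(1 + 3))*(-1))*(-4))/(-42) + 59) = 1/((((3*4)*(-1))*(-4))*(-1/42) + 59) = 1/(((12*(-1))*(-4))*(-1/42) + 59) = 1/(-12*(-4)*(-1/42) + 59) = 1/(48*(-1/42) + 59) = 1/(-8/7 + 59) = 1/(405/7) = 7/405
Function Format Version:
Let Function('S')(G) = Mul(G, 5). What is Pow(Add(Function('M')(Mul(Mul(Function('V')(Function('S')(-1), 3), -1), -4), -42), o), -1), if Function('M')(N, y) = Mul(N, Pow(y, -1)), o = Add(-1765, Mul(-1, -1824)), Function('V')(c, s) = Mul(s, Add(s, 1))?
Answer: Rational(7, 405) ≈ 0.017284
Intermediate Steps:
Function('S')(G) = Mul(5, G)
Function('V')(c, s) = Mul(s, Add(1, s))
o = 59 (o = Add(-1765, 1824) = 59)
Pow(Add(Function('M')(Mul(Mul(Function('V')(Function('S')(-1), 3), -1), -4), -42), o), -1) = Pow(Add(Mul(Mul(Mul(Mul(3, Add(1, 3)), -1), -4), Pow(-42, -1)), 59), -1) = Pow(Add(Mul(Mul(Mul(Mul(3, 4), -1), -4), Rational(-1, 42)), 59), -1) = Pow(Add(Mul(Mul(Mul(12, -1), -4), Rational(-1, 42)), 59), -1) = Pow(Add(Mul(Mul(-12, -4), Rational(-1, 42)), 59), -1) = Pow(Add(Mul(48, Rational(-1, 42)), 59), -1) = Pow(Add(Rational(-8, 7), 59), -1) = Pow(Rational(405, 7), -1) = Rational(7, 405)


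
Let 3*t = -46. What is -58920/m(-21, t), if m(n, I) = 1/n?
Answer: 1237320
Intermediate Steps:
t = -46/3 (t = (⅓)*(-46) = -46/3 ≈ -15.333)
-58920/m(-21, t) = -58920/(1/(-21)) = -58920/(-1/21) = -58920*(-21) = -1*(-1237320) = 1237320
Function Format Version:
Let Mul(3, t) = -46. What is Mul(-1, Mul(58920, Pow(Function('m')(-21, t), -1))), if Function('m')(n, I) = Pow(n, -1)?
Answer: 1237320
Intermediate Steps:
t = Rational(-46, 3) (t = Mul(Rational(1, 3), -46) = Rational(-46, 3) ≈ -15.333)
Mul(-1, Mul(58920, Pow(Function('m')(-21, t), -1))) = Mul(-1, Mul(58920, Pow(Pow(-21, -1), -1))) = Mul(-1, Mul(58920, Pow(Rational(-1, 21), -1))) = Mul(-1, Mul(58920, -21)) = Mul(-1, -1237320) = 1237320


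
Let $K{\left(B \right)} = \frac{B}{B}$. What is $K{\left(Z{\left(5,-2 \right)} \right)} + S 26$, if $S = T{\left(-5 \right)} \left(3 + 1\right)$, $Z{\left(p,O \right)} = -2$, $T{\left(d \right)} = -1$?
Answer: $-103$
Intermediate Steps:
$K{\left(B \right)} = 1$
$S = -4$ ($S = - (3 + 1) = \left(-1\right) 4 = -4$)
$K{\left(Z{\left(5,-2 \right)} \right)} + S 26 = 1 - 104 = -103$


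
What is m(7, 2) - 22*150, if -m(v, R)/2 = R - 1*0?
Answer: -3304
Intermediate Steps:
m(v, R) = -2*R (m(v, R) = -2*(R - 1*0) = -2*(R + 0) = -2*R)
m(7, 2) - 22*150 = -2*2 - 22*150 = -4 - 3300 = -3304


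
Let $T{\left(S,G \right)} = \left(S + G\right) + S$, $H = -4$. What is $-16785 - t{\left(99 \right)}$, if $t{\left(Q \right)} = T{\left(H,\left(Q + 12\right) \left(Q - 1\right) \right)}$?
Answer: $-27655$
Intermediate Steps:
$T{\left(S,G \right)} = G + 2 S$ ($T{\left(S,G \right)} = \left(G + S\right) + S = G + 2 S$)
$t{\left(Q \right)} = -8 + \left(-1 + Q\right) \left(12 + Q\right)$ ($t{\left(Q \right)} = \left(Q + 12\right) \left(Q - 1\right) + 2 \left(-4\right) = \left(12 + Q\right) \left(-1 + Q\right) - 8 = \left(-1 + Q\right) \left(12 + Q\right) - 8 = -8 + \left(-1 + Q\right) \left(12 + Q\right)$)
$-16785 - t{\left(99 \right)} = -16785 - \left(-20 + 99^{2} + 11 \cdot 99\right) = -16785 - \left(-20 + 9801 + 1089\right) = -16785 - 10870 = -27655$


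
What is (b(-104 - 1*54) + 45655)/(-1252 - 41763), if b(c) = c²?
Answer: -70619/43015 ≈ -1.6417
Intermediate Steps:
(b(-104 - 1*54) + 45655)/(-1252 - 41763) = ((-104 - 1*54)² + 45655)/(-1252 - 41763) = ((-104 - 54)² + 45655)/(-43015) = ((-158)² + 45655)*(-1/43015) = (24964 + 45655)*(-1/43015) = 70619*(-1/43015) = -70619/43015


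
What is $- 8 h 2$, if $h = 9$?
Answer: $-144$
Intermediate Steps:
$- 8 h 2 = \left(-8\right) 9 \cdot 2 = \left(-72\right) 2 = -144$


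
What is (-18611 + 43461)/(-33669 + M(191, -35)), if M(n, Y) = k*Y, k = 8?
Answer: -24850/33949 ≈ -0.73198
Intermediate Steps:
M(n, Y) = 8*Y
(-18611 + 43461)/(-33669 + M(191, -35)) = (-18611 + 43461)/(-33669 + 8*(-35)) = 24850/(-33669 - 280) = 24850/(-33949) = 24850*(-1/33949) = -24850/33949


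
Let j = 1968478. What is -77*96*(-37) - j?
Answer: -1694974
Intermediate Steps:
-77*96*(-37) - j = -77*96*(-37) - 1*1968478 = -7392*(-37) - 1968478 = 273504 - 1968478 = -1694974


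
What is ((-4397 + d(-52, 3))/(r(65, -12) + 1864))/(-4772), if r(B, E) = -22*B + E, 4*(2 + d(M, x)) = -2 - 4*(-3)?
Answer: 8793/4027568 ≈ 0.0021832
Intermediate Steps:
d(M, x) = ½ (d(M, x) = -2 + (-2 - 4*(-3))/4 = -2 + (-2 + 12)/4 = -2 + (¼)*10 = -2 + 5/2 = ½)
r(B, E) = E - 22*B
((-4397 + d(-52, 3))/(r(65, -12) + 1864))/(-4772) = ((-4397 + ½)/((-12 - 22*65) + 1864))/(-4772) = -8793/(2*((-12 - 1430) + 1864))*(-1/4772) = -8793/(2*(-1442 + 1864))*(-1/4772) = -8793/2/422*(-1/4772) = -8793/2*1/422*(-1/4772) = -8793/844*(-1/4772) = 8793/4027568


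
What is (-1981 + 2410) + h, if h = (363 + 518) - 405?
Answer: 905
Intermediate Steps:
h = 476 (h = 881 - 405 = 476)
(-1981 + 2410) + h = (-1981 + 2410) + 476 = 429 + 476 = 905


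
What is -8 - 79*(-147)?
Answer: 11605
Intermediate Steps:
-8 - 79*(-147) = -8 + 11613 = 11605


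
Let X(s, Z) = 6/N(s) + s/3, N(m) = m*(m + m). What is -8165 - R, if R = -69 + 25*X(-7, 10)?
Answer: -1181762/147 ≈ -8039.2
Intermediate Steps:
N(m) = 2*m² (N(m) = m*(2*m) = 2*m²)
X(s, Z) = 3/s² + s/3 (X(s, Z) = 6/((2*s²)) + s/3 = 6*(1/(2*s²)) + s*(⅓) = 3/s² + s/3)
R = -18493/147 (R = -69 + 25*(3/(-7)² + (⅓)*(-7)) = -69 + 25*(3*(1/49) - 7/3) = -69 + 25*(3/49 - 7/3) = -69 + 25*(-334/147) = -69 - 8350/147 = -18493/147 ≈ -125.80)
-8165 - R = -8165 - 1*(-18493/147) = -8165 + 18493/147 = -1181762/147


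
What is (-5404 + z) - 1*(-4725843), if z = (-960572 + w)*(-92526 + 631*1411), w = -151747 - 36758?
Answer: -916746146316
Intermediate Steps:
w = -188505
z = -916750866755 (z = (-960572 - 188505)*(-92526 + 631*1411) = -1149077*(-92526 + 890341) = -1149077*797815 = -916750866755)
(-5404 + z) - 1*(-4725843) = (-5404 - 916750866755) - 1*(-4725843) = -916750872159 + 4725843 = -916746146316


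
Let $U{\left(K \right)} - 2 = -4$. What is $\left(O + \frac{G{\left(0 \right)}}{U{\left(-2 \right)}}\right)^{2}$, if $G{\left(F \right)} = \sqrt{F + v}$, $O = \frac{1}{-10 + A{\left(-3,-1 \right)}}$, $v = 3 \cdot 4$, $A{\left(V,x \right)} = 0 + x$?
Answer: $\frac{364}{121} + \frac{2 \sqrt{3}}{11} \approx 3.3232$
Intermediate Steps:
$A{\left(V,x \right)} = x$
$U{\left(K \right)} = -2$ ($U{\left(K \right)} = 2 - 4 = -2$)
$v = 12$
$O = - \frac{1}{11}$ ($O = \frac{1}{-10 - 1} = \frac{1}{-11} = - \frac{1}{11} \approx -0.090909$)
$G{\left(F \right)} = \sqrt{12 + F}$ ($G{\left(F \right)} = \sqrt{F + 12} = \sqrt{12 + F}$)
$\left(O + \frac{G{\left(0 \right)}}{U{\left(-2 \right)}}\right)^{2} = \left(- \frac{1}{11} + \frac{\sqrt{12 + 0}}{-2}\right)^{2} = \left(- \frac{1}{11} + \sqrt{12} \left(- \frac{1}{2}\right)\right)^{2} = \left(- \frac{1}{11} + 2 \sqrt{3} \left(- \frac{1}{2}\right)\right)^{2} = \left(- \frac{1}{11} - \sqrt{3}\right)^{2}$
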